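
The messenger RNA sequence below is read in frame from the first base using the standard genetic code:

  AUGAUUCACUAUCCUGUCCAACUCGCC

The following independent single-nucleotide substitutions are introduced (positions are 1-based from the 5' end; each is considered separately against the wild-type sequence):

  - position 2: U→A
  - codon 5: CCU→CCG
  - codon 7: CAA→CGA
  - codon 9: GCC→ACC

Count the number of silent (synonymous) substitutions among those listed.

Codon 1: AUG (Met) → AAG (Lys) — missense.
Codon 5: CCU (Pro) → CCG (Pro) — synonymous.
Codon 7: CAA (Gln) → CGA (Arg) — missense.
Codon 9: GCC (Ala) → ACC (Thr) — missense.
Synonymous: 1 of 4.

1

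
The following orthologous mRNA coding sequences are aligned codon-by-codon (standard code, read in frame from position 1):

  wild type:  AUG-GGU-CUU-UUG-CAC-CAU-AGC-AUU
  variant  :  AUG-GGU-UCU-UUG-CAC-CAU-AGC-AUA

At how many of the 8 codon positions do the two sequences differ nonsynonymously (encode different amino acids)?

Codon 1: AUG Met / AUG Met — identical.
Codon 2: GGU Gly / GGU Gly — identical.
Codon 3: CUU Leu / UCU Ser — nonsynonymous.
Codon 4: UUG Leu / UUG Leu — identical.
Codon 5: CAC His / CAC His — identical.
Codon 6: CAU His / CAU His — identical.
Codon 7: AGC Ser / AGC Ser — identical.
Codon 8: AUU Ile / AUA Ile — synonymous.
Nonsynonymous differences: 1.

1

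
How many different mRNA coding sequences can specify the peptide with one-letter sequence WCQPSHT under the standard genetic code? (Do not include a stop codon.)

768

Trp: 1 codon.
Cys: 2 codons.
Gln: 2 codons.
Pro: 4 codons.
Ser: 6 codons.
His: 2 codons.
Thr: 4 codons.
1 × 2 × 2 × 4 × 6 × 2 × 4 = 768.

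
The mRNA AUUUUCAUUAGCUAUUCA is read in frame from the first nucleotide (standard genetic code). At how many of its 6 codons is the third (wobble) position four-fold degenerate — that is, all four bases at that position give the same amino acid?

Codon 1 AUU (Ile): third position 3-fold.
Codon 2 UUC (Phe): third position 2-fold.
Codon 3 AUU (Ile): third position 3-fold.
Codon 4 AGC (Ser): third position 2-fold.
Codon 5 UAU (Tyr): third position 2-fold.
Codon 6 UCA (Ser): third position 4-fold.
Four-fold degenerate third positions: 1.

1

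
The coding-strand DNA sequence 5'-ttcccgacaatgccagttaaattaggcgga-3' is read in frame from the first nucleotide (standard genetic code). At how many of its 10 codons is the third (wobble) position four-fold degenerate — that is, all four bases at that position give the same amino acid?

Codon 1 TTC (Phe): third position 2-fold.
Codon 2 CCG (Pro): third position 4-fold.
Codon 3 ACA (Thr): third position 4-fold.
Codon 4 ATG (Met): third position 1-fold.
Codon 5 CCA (Pro): third position 4-fold.
Codon 6 GTT (Val): third position 4-fold.
Codon 7 AAA (Lys): third position 2-fold.
Codon 8 TTA (Leu): third position 2-fold.
Codon 9 GGC (Gly): third position 4-fold.
Codon 10 GGA (Gly): third position 4-fold.
Four-fold degenerate third positions: 6.

6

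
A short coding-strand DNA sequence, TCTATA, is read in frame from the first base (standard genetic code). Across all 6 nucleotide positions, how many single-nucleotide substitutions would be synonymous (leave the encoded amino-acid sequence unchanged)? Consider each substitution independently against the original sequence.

Codon 1 (TCT, Ser): 3 synonymous substitutions.
Codon 2 (ATA, Ile): 2 synonymous substitutions.
Total: 3 + 2 = 5.

5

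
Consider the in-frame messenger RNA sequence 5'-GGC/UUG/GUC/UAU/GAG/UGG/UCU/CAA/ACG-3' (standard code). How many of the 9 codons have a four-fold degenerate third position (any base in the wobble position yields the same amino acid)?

4

Codon 1 GGC (Gly): third position 4-fold.
Codon 2 UUG (Leu): third position 2-fold.
Codon 3 GUC (Val): third position 4-fold.
Codon 4 UAU (Tyr): third position 2-fold.
Codon 5 GAG (Glu): third position 2-fold.
Codon 6 UGG (Trp): third position 1-fold.
Codon 7 UCU (Ser): third position 4-fold.
Codon 8 CAA (Gln): third position 2-fold.
Codon 9 ACG (Thr): third position 4-fold.
Four-fold degenerate third positions: 4.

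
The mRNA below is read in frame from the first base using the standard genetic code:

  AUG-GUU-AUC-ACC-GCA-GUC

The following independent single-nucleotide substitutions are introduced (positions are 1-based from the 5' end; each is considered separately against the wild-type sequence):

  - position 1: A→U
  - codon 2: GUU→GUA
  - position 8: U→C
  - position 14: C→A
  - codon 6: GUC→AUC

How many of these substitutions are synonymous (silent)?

1

Codon 1: AUG (Met) → UUG (Leu) — missense.
Codon 2: GUU (Val) → GUA (Val) — synonymous.
Codon 3: AUC (Ile) → ACC (Thr) — missense.
Codon 5: GCA (Ala) → GAA (Glu) — missense.
Codon 6: GUC (Val) → AUC (Ile) — missense.
Synonymous: 1 of 5.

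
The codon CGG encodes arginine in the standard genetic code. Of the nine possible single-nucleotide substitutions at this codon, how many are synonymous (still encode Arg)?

4

Position 1: AGG → 1 synonymous.
Position 2: none → 0 synonymous.
Position 3: CGU, CGC, CGA → 3 synonymous.
Total: 1 + 0 + 3 = 4.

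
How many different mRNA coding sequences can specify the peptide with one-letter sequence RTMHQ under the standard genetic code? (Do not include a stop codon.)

96

Arg: 6 codons.
Thr: 4 codons.
Met: 1 codon.
His: 2 codons.
Gln: 2 codons.
6 × 4 × 1 × 2 × 2 = 96.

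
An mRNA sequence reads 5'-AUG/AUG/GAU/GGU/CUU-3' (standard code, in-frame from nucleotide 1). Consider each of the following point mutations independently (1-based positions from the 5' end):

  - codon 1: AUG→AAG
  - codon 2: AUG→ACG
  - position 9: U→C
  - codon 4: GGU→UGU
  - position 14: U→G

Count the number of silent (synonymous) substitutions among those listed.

Codon 1: AUG (Met) → AAG (Lys) — missense.
Codon 2: AUG (Met) → ACG (Thr) — missense.
Codon 3: GAU (Asp) → GAC (Asp) — synonymous.
Codon 4: GGU (Gly) → UGU (Cys) — missense.
Codon 5: CUU (Leu) → CGU (Arg) — missense.
Synonymous: 1 of 5.

1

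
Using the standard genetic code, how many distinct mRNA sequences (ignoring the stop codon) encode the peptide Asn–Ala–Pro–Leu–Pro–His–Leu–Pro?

Asn: 2 codons.
Ala: 4 codons.
Pro: 4 codons.
Leu: 6 codons.
Pro: 4 codons.
His: 2 codons.
Leu: 6 codons.
Pro: 4 codons.
2 × 4 × 4 × 6 × 4 × 2 × 6 × 4 = 36864.

36864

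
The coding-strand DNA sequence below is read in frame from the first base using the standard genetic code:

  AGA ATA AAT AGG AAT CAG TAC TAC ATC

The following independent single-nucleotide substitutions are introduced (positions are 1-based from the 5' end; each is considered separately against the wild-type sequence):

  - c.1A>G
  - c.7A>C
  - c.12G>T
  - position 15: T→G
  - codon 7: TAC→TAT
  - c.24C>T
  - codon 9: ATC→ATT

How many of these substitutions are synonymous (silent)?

Codon 1: AGA (Arg) → GGA (Gly) — missense.
Codon 3: AAT (Asn) → CAT (His) — missense.
Codon 4: AGG (Arg) → AGT (Ser) — missense.
Codon 5: AAT (Asn) → AAG (Lys) — missense.
Codon 7: TAC (Tyr) → TAT (Tyr) — synonymous.
Codon 8: TAC (Tyr) → TAT (Tyr) — synonymous.
Codon 9: ATC (Ile) → ATT (Ile) — synonymous.
Synonymous: 3 of 7.

3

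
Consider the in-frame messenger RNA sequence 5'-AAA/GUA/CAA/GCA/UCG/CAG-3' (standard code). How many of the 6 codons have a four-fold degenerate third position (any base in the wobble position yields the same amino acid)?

Codon 1 AAA (Lys): third position 2-fold.
Codon 2 GUA (Val): third position 4-fold.
Codon 3 CAA (Gln): third position 2-fold.
Codon 4 GCA (Ala): third position 4-fold.
Codon 5 UCG (Ser): third position 4-fold.
Codon 6 CAG (Gln): third position 2-fold.
Four-fold degenerate third positions: 3.

3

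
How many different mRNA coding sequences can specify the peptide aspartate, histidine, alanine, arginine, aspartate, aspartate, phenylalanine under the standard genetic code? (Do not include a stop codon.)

768

Asp: 2 codons.
His: 2 codons.
Ala: 4 codons.
Arg: 6 codons.
Asp: 2 codons.
Asp: 2 codons.
Phe: 2 codons.
2 × 2 × 4 × 6 × 2 × 2 × 2 = 768.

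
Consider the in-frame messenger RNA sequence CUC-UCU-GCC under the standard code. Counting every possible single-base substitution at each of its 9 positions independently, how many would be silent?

Codon 1 (CUC, Leu): 3 synonymous substitutions.
Codon 2 (UCU, Ser): 3 synonymous substitutions.
Codon 3 (GCC, Ala): 3 synonymous substitutions.
Total: 3 + 3 + 3 = 9.

9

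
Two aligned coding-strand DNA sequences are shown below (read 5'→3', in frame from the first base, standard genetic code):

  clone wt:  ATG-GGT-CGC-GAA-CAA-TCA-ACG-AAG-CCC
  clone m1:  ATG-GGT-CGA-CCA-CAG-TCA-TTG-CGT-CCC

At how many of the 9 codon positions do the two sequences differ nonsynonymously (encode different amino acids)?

Codon 1: ATG Met / ATG Met — identical.
Codon 2: GGT Gly / GGT Gly — identical.
Codon 3: CGC Arg / CGA Arg — synonymous.
Codon 4: GAA Glu / CCA Pro — nonsynonymous.
Codon 5: CAA Gln / CAG Gln — synonymous.
Codon 6: TCA Ser / TCA Ser — identical.
Codon 7: ACG Thr / TTG Leu — nonsynonymous.
Codon 8: AAG Lys / CGT Arg — nonsynonymous.
Codon 9: CCC Pro / CCC Pro — identical.
Nonsynonymous differences: 3.

3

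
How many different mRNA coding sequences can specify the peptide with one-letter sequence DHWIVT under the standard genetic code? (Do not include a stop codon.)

Asp: 2 codons.
His: 2 codons.
Trp: 1 codon.
Ile: 3 codons.
Val: 4 codons.
Thr: 4 codons.
2 × 2 × 1 × 3 × 4 × 4 = 192.

192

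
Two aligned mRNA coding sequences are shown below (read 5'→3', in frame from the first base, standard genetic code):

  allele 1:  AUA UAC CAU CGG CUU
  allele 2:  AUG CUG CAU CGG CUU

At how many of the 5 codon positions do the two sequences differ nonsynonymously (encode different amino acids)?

Codon 1: AUA Ile / AUG Met — nonsynonymous.
Codon 2: UAC Tyr / CUG Leu — nonsynonymous.
Codon 3: CAU His / CAU His — identical.
Codon 4: CGG Arg / CGG Arg — identical.
Codon 5: CUU Leu / CUU Leu — identical.
Nonsynonymous differences: 2.

2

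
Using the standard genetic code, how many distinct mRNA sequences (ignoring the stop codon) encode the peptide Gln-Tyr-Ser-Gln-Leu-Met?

Gln: 2 codons.
Tyr: 2 codons.
Ser: 6 codons.
Gln: 2 codons.
Leu: 6 codons.
Met: 1 codon.
2 × 2 × 6 × 2 × 6 × 1 = 288.

288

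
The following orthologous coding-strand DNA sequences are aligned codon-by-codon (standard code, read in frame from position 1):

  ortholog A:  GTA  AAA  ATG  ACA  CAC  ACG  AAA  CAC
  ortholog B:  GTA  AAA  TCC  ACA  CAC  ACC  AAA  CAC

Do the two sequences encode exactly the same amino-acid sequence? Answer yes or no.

no

Codon 1: GTA Val / GTA Val — identical.
Codon 2: AAA Lys / AAA Lys — identical.
Codon 3: ATG Met / TCC Ser — nonsynonymous.
Codon 4: ACA Thr / ACA Thr — identical.
Codon 5: CAC His / CAC His — identical.
Codon 6: ACG Thr / ACC Thr — synonymous.
Codon 7: AAA Lys / AAA Lys — identical.
Codon 8: CAC His / CAC His — identical.
Nonsynonymous differences: 1 → different protein.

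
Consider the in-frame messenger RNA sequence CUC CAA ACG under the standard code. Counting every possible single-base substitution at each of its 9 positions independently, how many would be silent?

7

Codon 1 (CUC, Leu): 3 synonymous substitutions.
Codon 2 (CAA, Gln): 1 synonymous substitution.
Codon 3 (ACG, Thr): 3 synonymous substitutions.
Total: 3 + 1 + 3 = 7.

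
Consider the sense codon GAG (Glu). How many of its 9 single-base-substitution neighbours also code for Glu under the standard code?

1

Position 1: none → 0 synonymous.
Position 2: none → 0 synonymous.
Position 3: GAA → 1 synonymous.
Total: 0 + 0 + 1 = 1.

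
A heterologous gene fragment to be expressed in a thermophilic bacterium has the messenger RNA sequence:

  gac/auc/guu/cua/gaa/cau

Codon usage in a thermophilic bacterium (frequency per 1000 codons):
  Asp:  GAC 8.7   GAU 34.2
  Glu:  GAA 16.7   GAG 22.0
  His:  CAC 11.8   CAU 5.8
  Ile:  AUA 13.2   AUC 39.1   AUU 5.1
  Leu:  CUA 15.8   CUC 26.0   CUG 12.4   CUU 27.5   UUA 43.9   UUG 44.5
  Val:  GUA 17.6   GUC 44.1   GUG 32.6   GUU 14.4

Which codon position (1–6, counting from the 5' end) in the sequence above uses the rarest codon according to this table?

6

Codon 1 GAC (Asp): 8.7 per 1000.
Codon 2 AUC (Ile): 39.1 per 1000.
Codon 3 GUU (Val): 14.4 per 1000.
Codon 4 CUA (Leu): 15.8 per 1000.
Codon 5 GAA (Glu): 16.7 per 1000.
Codon 6 CAU (His): 5.8 per 1000.
Lowest frequency is 5.8 at codon 6.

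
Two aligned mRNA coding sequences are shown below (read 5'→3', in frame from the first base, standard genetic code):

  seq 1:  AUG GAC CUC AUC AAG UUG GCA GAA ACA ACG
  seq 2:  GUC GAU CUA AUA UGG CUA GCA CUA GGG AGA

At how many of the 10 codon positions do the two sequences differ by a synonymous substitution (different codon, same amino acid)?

4

Codon 1: AUG Met / GUC Val — nonsynonymous.
Codon 2: GAC Asp / GAU Asp — synonymous.
Codon 3: CUC Leu / CUA Leu — synonymous.
Codon 4: AUC Ile / AUA Ile — synonymous.
Codon 5: AAG Lys / UGG Trp — nonsynonymous.
Codon 6: UUG Leu / CUA Leu — synonymous.
Codon 7: GCA Ala / GCA Ala — identical.
Codon 8: GAA Glu / CUA Leu — nonsynonymous.
Codon 9: ACA Thr / GGG Gly — nonsynonymous.
Codon 10: ACG Thr / AGA Arg — nonsynonymous.
Synonymous differences: 4.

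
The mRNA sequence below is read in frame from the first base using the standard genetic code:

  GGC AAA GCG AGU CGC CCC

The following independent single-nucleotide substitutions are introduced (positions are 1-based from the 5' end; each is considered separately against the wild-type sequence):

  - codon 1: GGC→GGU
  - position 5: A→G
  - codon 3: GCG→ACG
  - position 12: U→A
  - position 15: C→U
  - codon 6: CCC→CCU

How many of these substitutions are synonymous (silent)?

3

Codon 1: GGC (Gly) → GGU (Gly) — synonymous.
Codon 2: AAA (Lys) → AGA (Arg) — missense.
Codon 3: GCG (Ala) → ACG (Thr) — missense.
Codon 4: AGU (Ser) → AGA (Arg) — missense.
Codon 5: CGC (Arg) → CGU (Arg) — synonymous.
Codon 6: CCC (Pro) → CCU (Pro) — synonymous.
Synonymous: 3 of 6.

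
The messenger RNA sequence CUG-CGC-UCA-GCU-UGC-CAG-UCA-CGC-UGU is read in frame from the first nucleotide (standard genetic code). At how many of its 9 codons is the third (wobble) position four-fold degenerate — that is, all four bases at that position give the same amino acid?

6

Codon 1 CUG (Leu): third position 4-fold.
Codon 2 CGC (Arg): third position 4-fold.
Codon 3 UCA (Ser): third position 4-fold.
Codon 4 GCU (Ala): third position 4-fold.
Codon 5 UGC (Cys): third position 2-fold.
Codon 6 CAG (Gln): third position 2-fold.
Codon 7 UCA (Ser): third position 4-fold.
Codon 8 CGC (Arg): third position 4-fold.
Codon 9 UGU (Cys): third position 2-fold.
Four-fold degenerate third positions: 6.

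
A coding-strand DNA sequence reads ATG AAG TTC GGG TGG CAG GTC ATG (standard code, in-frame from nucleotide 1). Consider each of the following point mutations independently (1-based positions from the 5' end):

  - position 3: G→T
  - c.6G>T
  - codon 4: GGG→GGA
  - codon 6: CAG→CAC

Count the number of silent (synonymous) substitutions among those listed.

1

Codon 1: ATG (Met) → ATT (Ile) — missense.
Codon 2: AAG (Lys) → AAT (Asn) — missense.
Codon 4: GGG (Gly) → GGA (Gly) — synonymous.
Codon 6: CAG (Gln) → CAC (His) — missense.
Synonymous: 1 of 4.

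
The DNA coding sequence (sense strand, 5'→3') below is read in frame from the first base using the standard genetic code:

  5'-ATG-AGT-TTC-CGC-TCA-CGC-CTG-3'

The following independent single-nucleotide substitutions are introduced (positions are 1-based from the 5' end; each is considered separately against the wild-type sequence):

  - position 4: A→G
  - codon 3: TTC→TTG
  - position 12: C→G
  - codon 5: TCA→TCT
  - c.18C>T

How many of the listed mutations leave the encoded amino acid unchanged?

3

Codon 2: AGT (Ser) → GGT (Gly) — missense.
Codon 3: TTC (Phe) → TTG (Leu) — missense.
Codon 4: CGC (Arg) → CGG (Arg) — synonymous.
Codon 5: TCA (Ser) → TCT (Ser) — synonymous.
Codon 6: CGC (Arg) → CGT (Arg) — synonymous.
Synonymous: 3 of 5.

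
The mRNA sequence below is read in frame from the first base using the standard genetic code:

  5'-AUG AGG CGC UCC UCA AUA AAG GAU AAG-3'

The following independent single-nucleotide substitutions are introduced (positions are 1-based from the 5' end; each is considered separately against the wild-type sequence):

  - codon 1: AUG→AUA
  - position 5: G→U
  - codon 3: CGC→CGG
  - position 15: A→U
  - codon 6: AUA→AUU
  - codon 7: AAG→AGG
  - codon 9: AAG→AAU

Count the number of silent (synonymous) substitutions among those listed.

Codon 1: AUG (Met) → AUA (Ile) — missense.
Codon 2: AGG (Arg) → AUG (Met) — missense.
Codon 3: CGC (Arg) → CGG (Arg) — synonymous.
Codon 5: UCA (Ser) → UCU (Ser) — synonymous.
Codon 6: AUA (Ile) → AUU (Ile) — synonymous.
Codon 7: AAG (Lys) → AGG (Arg) — missense.
Codon 9: AAG (Lys) → AAU (Asn) — missense.
Synonymous: 3 of 7.

3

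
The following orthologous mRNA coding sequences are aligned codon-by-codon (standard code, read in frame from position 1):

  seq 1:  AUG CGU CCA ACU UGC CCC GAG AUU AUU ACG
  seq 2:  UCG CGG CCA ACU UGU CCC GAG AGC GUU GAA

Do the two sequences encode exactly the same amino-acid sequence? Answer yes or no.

no

Codon 1: AUG Met / UCG Ser — nonsynonymous.
Codon 2: CGU Arg / CGG Arg — synonymous.
Codon 3: CCA Pro / CCA Pro — identical.
Codon 4: ACU Thr / ACU Thr — identical.
Codon 5: UGC Cys / UGU Cys — synonymous.
Codon 6: CCC Pro / CCC Pro — identical.
Codon 7: GAG Glu / GAG Glu — identical.
Codon 8: AUU Ile / AGC Ser — nonsynonymous.
Codon 9: AUU Ile / GUU Val — nonsynonymous.
Codon 10: ACG Thr / GAA Glu — nonsynonymous.
Nonsynonymous differences: 4 → different protein.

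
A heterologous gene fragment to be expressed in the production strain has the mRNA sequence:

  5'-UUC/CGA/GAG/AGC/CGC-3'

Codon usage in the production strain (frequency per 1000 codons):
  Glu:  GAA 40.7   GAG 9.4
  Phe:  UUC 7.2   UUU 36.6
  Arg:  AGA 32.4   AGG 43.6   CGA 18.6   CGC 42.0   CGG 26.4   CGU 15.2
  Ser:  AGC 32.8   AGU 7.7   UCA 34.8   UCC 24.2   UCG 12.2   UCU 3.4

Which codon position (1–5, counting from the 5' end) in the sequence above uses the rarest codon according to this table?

Codon 1 UUC (Phe): 7.2 per 1000.
Codon 2 CGA (Arg): 18.6 per 1000.
Codon 3 GAG (Glu): 9.4 per 1000.
Codon 4 AGC (Ser): 32.8 per 1000.
Codon 5 CGC (Arg): 42.0 per 1000.
Lowest frequency is 7.2 at codon 1.

1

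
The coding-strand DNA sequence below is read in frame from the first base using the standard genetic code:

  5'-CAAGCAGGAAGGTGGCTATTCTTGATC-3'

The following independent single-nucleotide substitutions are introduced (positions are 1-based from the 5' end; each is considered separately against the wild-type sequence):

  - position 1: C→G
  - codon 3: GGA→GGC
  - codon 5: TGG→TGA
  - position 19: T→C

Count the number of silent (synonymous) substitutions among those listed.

Codon 1: CAA (Gln) → GAA (Glu) — missense.
Codon 3: GGA (Gly) → GGC (Gly) — synonymous.
Codon 5: TGG (Trp) → TGA (Stop) — nonsense.
Codon 7: TTC (Phe) → CTC (Leu) — missense.
Synonymous: 1 of 4.

1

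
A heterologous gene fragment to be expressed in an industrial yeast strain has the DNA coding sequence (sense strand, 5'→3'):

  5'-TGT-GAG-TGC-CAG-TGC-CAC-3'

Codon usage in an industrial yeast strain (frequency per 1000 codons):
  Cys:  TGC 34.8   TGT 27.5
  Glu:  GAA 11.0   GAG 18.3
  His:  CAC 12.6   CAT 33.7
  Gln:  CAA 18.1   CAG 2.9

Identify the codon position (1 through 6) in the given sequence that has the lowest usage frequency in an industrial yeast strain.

4

Codon 1 TGT (Cys): 27.5 per 1000.
Codon 2 GAG (Glu): 18.3 per 1000.
Codon 3 TGC (Cys): 34.8 per 1000.
Codon 4 CAG (Gln): 2.9 per 1000.
Codon 5 TGC (Cys): 34.8 per 1000.
Codon 6 CAC (His): 12.6 per 1000.
Lowest frequency is 2.9 at codon 4.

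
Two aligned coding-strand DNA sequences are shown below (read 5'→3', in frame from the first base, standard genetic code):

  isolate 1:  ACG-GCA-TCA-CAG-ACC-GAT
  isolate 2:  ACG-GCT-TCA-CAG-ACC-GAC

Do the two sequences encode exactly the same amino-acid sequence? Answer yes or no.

Codon 1: ACG Thr / ACG Thr — identical.
Codon 2: GCA Ala / GCT Ala — synonymous.
Codon 3: TCA Ser / TCA Ser — identical.
Codon 4: CAG Gln / CAG Gln — identical.
Codon 5: ACC Thr / ACC Thr — identical.
Codon 6: GAT Asp / GAC Asp — synonymous.
Nonsynonymous differences: 0 → same protein.

yes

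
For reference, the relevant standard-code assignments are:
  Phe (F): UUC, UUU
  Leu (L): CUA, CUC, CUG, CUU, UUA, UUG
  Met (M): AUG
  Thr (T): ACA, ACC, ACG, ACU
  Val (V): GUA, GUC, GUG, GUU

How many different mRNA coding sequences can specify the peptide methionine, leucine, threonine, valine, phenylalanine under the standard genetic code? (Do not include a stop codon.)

Met: 1 codon.
Leu: 6 codons.
Thr: 4 codons.
Val: 4 codons.
Phe: 2 codons.
1 × 6 × 4 × 4 × 2 = 192.

192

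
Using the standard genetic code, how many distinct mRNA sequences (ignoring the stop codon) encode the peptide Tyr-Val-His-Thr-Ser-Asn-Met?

768

Tyr: 2 codons.
Val: 4 codons.
His: 2 codons.
Thr: 4 codons.
Ser: 6 codons.
Asn: 2 codons.
Met: 1 codon.
2 × 4 × 2 × 4 × 6 × 2 × 1 = 768.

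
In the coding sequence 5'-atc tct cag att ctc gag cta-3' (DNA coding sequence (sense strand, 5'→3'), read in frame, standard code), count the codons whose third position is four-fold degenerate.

Codon 1 ATC (Ile): third position 3-fold.
Codon 2 TCT (Ser): third position 4-fold.
Codon 3 CAG (Gln): third position 2-fold.
Codon 4 ATT (Ile): third position 3-fold.
Codon 5 CTC (Leu): third position 4-fold.
Codon 6 GAG (Glu): third position 2-fold.
Codon 7 CTA (Leu): third position 4-fold.
Four-fold degenerate third positions: 3.

3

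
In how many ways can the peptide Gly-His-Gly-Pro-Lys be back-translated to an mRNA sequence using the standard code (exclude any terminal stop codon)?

Gly: 4 codons.
His: 2 codons.
Gly: 4 codons.
Pro: 4 codons.
Lys: 2 codons.
4 × 2 × 4 × 4 × 2 = 256.

256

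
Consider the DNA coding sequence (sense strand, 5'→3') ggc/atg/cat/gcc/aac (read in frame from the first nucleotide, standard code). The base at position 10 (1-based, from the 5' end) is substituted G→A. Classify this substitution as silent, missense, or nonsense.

missense

Position 10 falls in codon 4: GCC → Ala.
After the substitution the codon is ACC → Thr.
Ala ≠ Thr, so this is a missense mutation.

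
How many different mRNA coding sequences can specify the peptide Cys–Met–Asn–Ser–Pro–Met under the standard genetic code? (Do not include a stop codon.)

Cys: 2 codons.
Met: 1 codon.
Asn: 2 codons.
Ser: 6 codons.
Pro: 4 codons.
Met: 1 codon.
2 × 1 × 2 × 6 × 4 × 1 = 96.

96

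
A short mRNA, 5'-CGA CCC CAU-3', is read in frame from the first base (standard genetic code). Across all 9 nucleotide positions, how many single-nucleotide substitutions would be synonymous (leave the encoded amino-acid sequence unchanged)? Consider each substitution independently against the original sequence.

8

Codon 1 (CGA, Arg): 4 synonymous substitutions.
Codon 2 (CCC, Pro): 3 synonymous substitutions.
Codon 3 (CAU, His): 1 synonymous substitution.
Total: 4 + 3 + 1 = 8.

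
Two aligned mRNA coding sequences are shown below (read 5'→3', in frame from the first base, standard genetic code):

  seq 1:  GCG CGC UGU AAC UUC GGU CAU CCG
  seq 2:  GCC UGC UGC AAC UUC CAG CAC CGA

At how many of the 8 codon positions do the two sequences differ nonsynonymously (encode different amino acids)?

3

Codon 1: GCG Ala / GCC Ala — synonymous.
Codon 2: CGC Arg / UGC Cys — nonsynonymous.
Codon 3: UGU Cys / UGC Cys — synonymous.
Codon 4: AAC Asn / AAC Asn — identical.
Codon 5: UUC Phe / UUC Phe — identical.
Codon 6: GGU Gly / CAG Gln — nonsynonymous.
Codon 7: CAU His / CAC His — synonymous.
Codon 8: CCG Pro / CGA Arg — nonsynonymous.
Nonsynonymous differences: 3.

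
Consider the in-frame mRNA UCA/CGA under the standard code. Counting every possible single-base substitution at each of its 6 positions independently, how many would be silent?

7

Codon 1 (UCA, Ser): 3 synonymous substitutions.
Codon 2 (CGA, Arg): 4 synonymous substitutions.
Total: 3 + 4 = 7.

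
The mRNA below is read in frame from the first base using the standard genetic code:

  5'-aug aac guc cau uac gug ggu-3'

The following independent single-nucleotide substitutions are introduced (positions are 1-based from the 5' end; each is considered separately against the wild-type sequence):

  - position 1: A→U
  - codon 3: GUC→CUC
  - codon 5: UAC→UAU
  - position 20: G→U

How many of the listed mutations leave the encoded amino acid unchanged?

Codon 1: AUG (Met) → UUG (Leu) — missense.
Codon 3: GUC (Val) → CUC (Leu) — missense.
Codon 5: UAC (Tyr) → UAU (Tyr) — synonymous.
Codon 7: GGU (Gly) → GUU (Val) — missense.
Synonymous: 1 of 4.

1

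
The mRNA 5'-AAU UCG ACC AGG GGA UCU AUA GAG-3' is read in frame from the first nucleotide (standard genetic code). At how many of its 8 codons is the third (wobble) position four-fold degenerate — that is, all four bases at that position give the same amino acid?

4

Codon 1 AAU (Asn): third position 2-fold.
Codon 2 UCG (Ser): third position 4-fold.
Codon 3 ACC (Thr): third position 4-fold.
Codon 4 AGG (Arg): third position 2-fold.
Codon 5 GGA (Gly): third position 4-fold.
Codon 6 UCU (Ser): third position 4-fold.
Codon 7 AUA (Ile): third position 3-fold.
Codon 8 GAG (Glu): third position 2-fold.
Four-fold degenerate third positions: 4.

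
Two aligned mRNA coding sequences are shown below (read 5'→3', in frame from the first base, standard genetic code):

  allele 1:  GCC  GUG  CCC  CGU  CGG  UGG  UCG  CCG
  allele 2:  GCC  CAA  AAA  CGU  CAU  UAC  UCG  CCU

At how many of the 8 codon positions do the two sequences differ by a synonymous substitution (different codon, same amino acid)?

1

Codon 1: GCC Ala / GCC Ala — identical.
Codon 2: GUG Val / CAA Gln — nonsynonymous.
Codon 3: CCC Pro / AAA Lys — nonsynonymous.
Codon 4: CGU Arg / CGU Arg — identical.
Codon 5: CGG Arg / CAU His — nonsynonymous.
Codon 6: UGG Trp / UAC Tyr — nonsynonymous.
Codon 7: UCG Ser / UCG Ser — identical.
Codon 8: CCG Pro / CCU Pro — synonymous.
Synonymous differences: 1.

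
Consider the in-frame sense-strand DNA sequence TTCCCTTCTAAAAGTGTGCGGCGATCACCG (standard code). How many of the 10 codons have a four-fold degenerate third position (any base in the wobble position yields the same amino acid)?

7

Codon 1 TTC (Phe): third position 2-fold.
Codon 2 CCT (Pro): third position 4-fold.
Codon 3 TCT (Ser): third position 4-fold.
Codon 4 AAA (Lys): third position 2-fold.
Codon 5 AGT (Ser): third position 2-fold.
Codon 6 GTG (Val): third position 4-fold.
Codon 7 CGG (Arg): third position 4-fold.
Codon 8 CGA (Arg): third position 4-fold.
Codon 9 TCA (Ser): third position 4-fold.
Codon 10 CCG (Pro): third position 4-fold.
Four-fold degenerate third positions: 7.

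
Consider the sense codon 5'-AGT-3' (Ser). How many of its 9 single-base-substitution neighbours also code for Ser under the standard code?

Position 1: none → 0 synonymous.
Position 2: none → 0 synonymous.
Position 3: AGC → 1 synonymous.
Total: 0 + 0 + 1 = 1.

1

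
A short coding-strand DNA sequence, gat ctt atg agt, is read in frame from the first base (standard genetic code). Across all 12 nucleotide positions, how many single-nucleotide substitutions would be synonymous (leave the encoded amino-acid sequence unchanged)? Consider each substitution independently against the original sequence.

5

Codon 1 (GAT, Asp): 1 synonymous substitution.
Codon 2 (CTT, Leu): 3 synonymous substitutions.
Codon 3 (ATG, Met): 0 synonymous substitutions.
Codon 4 (AGT, Ser): 1 synonymous substitution.
Total: 1 + 3 + 0 + 1 = 5.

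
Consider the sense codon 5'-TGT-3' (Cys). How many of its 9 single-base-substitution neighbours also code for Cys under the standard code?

1

Position 1: none → 0 synonymous.
Position 2: none → 0 synonymous.
Position 3: TGC → 1 synonymous.
Total: 0 + 0 + 1 = 1.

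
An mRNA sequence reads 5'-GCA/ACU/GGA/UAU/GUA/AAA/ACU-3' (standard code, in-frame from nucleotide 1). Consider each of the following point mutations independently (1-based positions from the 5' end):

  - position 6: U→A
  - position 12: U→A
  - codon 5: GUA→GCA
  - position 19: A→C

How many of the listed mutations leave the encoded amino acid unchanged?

1

Codon 2: ACU (Thr) → ACA (Thr) — synonymous.
Codon 4: UAU (Tyr) → UAA (Stop) — nonsense.
Codon 5: GUA (Val) → GCA (Ala) — missense.
Codon 7: ACU (Thr) → CCU (Pro) — missense.
Synonymous: 1 of 4.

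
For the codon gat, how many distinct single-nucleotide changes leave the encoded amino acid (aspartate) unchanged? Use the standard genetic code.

1

Position 1: none → 0 synonymous.
Position 2: none → 0 synonymous.
Position 3: GAC → 1 synonymous.
Total: 0 + 0 + 1 = 1.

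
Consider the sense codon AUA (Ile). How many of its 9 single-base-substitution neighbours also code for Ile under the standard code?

Position 1: none → 0 synonymous.
Position 2: none → 0 synonymous.
Position 3: AUU, AUC → 2 synonymous.
Total: 0 + 0 + 2 = 2.

2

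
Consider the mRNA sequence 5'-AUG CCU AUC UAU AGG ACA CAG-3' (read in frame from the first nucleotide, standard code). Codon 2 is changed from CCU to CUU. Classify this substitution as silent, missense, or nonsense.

Position 5 falls in codon 2: CCU → Pro.
After the substitution the codon is CUU → Leu.
Pro ≠ Leu, so this is a missense mutation.

missense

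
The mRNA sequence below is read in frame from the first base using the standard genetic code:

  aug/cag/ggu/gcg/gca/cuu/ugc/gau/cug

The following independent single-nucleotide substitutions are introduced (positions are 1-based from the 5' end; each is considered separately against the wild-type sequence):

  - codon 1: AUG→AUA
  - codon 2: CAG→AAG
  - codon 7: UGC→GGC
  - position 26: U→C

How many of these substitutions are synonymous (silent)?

0

Codon 1: AUG (Met) → AUA (Ile) — missense.
Codon 2: CAG (Gln) → AAG (Lys) — missense.
Codon 7: UGC (Cys) → GGC (Gly) — missense.
Codon 9: CUG (Leu) → CCG (Pro) — missense.
Synonymous: 0 of 4.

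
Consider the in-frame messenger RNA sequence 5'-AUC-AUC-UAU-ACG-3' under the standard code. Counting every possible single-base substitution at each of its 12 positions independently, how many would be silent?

8

Codon 1 (AUC, Ile): 2 synonymous substitutions.
Codon 2 (AUC, Ile): 2 synonymous substitutions.
Codon 3 (UAU, Tyr): 1 synonymous substitution.
Codon 4 (ACG, Thr): 3 synonymous substitutions.
Total: 2 + 2 + 1 + 3 = 8.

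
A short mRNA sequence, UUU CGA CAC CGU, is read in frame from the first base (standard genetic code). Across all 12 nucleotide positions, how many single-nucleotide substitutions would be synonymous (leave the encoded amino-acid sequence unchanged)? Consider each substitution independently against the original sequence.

Codon 1 (UUU, Phe): 1 synonymous substitution.
Codon 2 (CGA, Arg): 4 synonymous substitutions.
Codon 3 (CAC, His): 1 synonymous substitution.
Codon 4 (CGU, Arg): 3 synonymous substitutions.
Total: 1 + 4 + 1 + 3 = 9.

9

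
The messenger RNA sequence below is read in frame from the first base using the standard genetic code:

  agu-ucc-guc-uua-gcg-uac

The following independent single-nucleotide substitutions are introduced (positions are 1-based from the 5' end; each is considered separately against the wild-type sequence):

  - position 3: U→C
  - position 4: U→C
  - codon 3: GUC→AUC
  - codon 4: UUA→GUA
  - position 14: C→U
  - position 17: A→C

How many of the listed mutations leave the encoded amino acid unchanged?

1

Codon 1: AGU (Ser) → AGC (Ser) — synonymous.
Codon 2: UCC (Ser) → CCC (Pro) — missense.
Codon 3: GUC (Val) → AUC (Ile) — missense.
Codon 4: UUA (Leu) → GUA (Val) — missense.
Codon 5: GCG (Ala) → GUG (Val) — missense.
Codon 6: UAC (Tyr) → UCC (Ser) — missense.
Synonymous: 1 of 6.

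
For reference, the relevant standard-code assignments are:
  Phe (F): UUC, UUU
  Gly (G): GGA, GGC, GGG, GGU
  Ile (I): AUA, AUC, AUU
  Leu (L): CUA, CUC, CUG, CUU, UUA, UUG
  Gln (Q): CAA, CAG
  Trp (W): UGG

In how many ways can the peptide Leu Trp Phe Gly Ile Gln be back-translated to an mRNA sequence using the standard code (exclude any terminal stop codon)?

Leu: 6 codons.
Trp: 1 codon.
Phe: 2 codons.
Gly: 4 codons.
Ile: 3 codons.
Gln: 2 codons.
6 × 1 × 2 × 4 × 3 × 2 = 288.

288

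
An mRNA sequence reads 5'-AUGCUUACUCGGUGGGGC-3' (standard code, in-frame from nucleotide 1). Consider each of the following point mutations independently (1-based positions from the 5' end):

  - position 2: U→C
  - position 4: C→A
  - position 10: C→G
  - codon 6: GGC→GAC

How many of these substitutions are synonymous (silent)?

0

Codon 1: AUG (Met) → ACG (Thr) — missense.
Codon 2: CUU (Leu) → AUU (Ile) — missense.
Codon 4: CGG (Arg) → GGG (Gly) — missense.
Codon 6: GGC (Gly) → GAC (Asp) — missense.
Synonymous: 0 of 4.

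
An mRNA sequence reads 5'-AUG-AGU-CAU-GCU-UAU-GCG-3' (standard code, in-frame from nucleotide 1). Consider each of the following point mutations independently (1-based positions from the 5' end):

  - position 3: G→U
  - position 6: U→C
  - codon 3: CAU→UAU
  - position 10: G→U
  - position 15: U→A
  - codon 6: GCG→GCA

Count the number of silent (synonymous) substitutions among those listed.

2

Codon 1: AUG (Met) → AUU (Ile) — missense.
Codon 2: AGU (Ser) → AGC (Ser) — synonymous.
Codon 3: CAU (His) → UAU (Tyr) — missense.
Codon 4: GCU (Ala) → UCU (Ser) — missense.
Codon 5: UAU (Tyr) → UAA (Stop) — nonsense.
Codon 6: GCG (Ala) → GCA (Ala) — synonymous.
Synonymous: 2 of 6.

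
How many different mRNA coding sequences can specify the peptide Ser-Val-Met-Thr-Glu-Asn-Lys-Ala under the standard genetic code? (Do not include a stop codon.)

Ser: 6 codons.
Val: 4 codons.
Met: 1 codon.
Thr: 4 codons.
Glu: 2 codons.
Asn: 2 codons.
Lys: 2 codons.
Ala: 4 codons.
6 × 4 × 1 × 4 × 2 × 2 × 2 × 4 = 3072.

3072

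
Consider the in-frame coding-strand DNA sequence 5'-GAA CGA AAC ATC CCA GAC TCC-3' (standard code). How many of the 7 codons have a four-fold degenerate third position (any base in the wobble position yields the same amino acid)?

3

Codon 1 GAA (Glu): third position 2-fold.
Codon 2 CGA (Arg): third position 4-fold.
Codon 3 AAC (Asn): third position 2-fold.
Codon 4 ATC (Ile): third position 3-fold.
Codon 5 CCA (Pro): third position 4-fold.
Codon 6 GAC (Asp): third position 2-fold.
Codon 7 TCC (Ser): third position 4-fold.
Four-fold degenerate third positions: 3.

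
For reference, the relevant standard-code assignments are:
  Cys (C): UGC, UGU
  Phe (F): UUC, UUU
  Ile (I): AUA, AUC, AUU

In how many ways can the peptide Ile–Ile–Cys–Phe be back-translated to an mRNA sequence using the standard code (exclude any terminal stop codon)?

36

Ile: 3 codons.
Ile: 3 codons.
Cys: 2 codons.
Phe: 2 codons.
3 × 3 × 2 × 2 = 36.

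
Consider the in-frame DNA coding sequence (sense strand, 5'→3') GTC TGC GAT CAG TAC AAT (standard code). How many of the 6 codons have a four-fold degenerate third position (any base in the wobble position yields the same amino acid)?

1

Codon 1 GTC (Val): third position 4-fold.
Codon 2 TGC (Cys): third position 2-fold.
Codon 3 GAT (Asp): third position 2-fold.
Codon 4 CAG (Gln): third position 2-fold.
Codon 5 TAC (Tyr): third position 2-fold.
Codon 6 AAT (Asn): third position 2-fold.
Four-fold degenerate third positions: 1.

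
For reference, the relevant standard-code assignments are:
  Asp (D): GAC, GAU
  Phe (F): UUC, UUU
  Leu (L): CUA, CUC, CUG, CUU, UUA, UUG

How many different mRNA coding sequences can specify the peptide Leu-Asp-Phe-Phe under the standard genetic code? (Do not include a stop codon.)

48

Leu: 6 codons.
Asp: 2 codons.
Phe: 2 codons.
Phe: 2 codons.
6 × 2 × 2 × 2 = 48.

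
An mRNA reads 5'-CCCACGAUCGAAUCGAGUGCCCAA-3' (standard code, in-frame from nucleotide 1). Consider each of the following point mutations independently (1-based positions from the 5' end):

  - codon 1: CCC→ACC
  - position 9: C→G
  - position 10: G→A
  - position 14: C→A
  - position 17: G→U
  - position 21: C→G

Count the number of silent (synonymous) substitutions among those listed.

1

Codon 1: CCC (Pro) → ACC (Thr) — missense.
Codon 3: AUC (Ile) → AUG (Met) — missense.
Codon 4: GAA (Glu) → AAA (Lys) — missense.
Codon 5: UCG (Ser) → UAG (Stop) — nonsense.
Codon 6: AGU (Ser) → AUU (Ile) — missense.
Codon 7: GCC (Ala) → GCG (Ala) — synonymous.
Synonymous: 1 of 6.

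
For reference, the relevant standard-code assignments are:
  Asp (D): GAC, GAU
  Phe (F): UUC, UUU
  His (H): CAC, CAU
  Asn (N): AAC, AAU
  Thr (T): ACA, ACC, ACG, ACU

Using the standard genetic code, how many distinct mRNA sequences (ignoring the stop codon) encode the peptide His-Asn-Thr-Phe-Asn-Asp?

128

His: 2 codons.
Asn: 2 codons.
Thr: 4 codons.
Phe: 2 codons.
Asn: 2 codons.
Asp: 2 codons.
2 × 2 × 4 × 2 × 2 × 2 = 128.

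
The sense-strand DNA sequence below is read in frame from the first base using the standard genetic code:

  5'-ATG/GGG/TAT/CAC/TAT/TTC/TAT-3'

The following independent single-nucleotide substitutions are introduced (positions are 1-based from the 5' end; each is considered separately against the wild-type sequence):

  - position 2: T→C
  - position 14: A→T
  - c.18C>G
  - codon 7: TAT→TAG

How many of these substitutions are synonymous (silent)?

0

Codon 1: ATG (Met) → ACG (Thr) — missense.
Codon 5: TAT (Tyr) → TTT (Phe) — missense.
Codon 6: TTC (Phe) → TTG (Leu) — missense.
Codon 7: TAT (Tyr) → TAG (Stop) — nonsense.
Synonymous: 0 of 4.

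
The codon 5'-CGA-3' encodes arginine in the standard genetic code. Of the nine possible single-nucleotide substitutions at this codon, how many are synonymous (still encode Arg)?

4

Position 1: AGA → 1 synonymous.
Position 2: none → 0 synonymous.
Position 3: CGU, CGC, CGG → 3 synonymous.
Total: 1 + 0 + 3 = 4.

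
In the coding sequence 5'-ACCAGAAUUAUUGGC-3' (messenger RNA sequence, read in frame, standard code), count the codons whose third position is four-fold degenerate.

Codon 1 ACC (Thr): third position 4-fold.
Codon 2 AGA (Arg): third position 2-fold.
Codon 3 AUU (Ile): third position 3-fold.
Codon 4 AUU (Ile): third position 3-fold.
Codon 5 GGC (Gly): third position 4-fold.
Four-fold degenerate third positions: 2.

2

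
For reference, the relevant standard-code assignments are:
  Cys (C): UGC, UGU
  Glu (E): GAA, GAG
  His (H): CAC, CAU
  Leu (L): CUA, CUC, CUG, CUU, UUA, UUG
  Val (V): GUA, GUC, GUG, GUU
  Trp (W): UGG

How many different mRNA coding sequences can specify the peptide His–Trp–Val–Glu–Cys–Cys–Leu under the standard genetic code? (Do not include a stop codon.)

His: 2 codons.
Trp: 1 codon.
Val: 4 codons.
Glu: 2 codons.
Cys: 2 codons.
Cys: 2 codons.
Leu: 6 codons.
2 × 1 × 4 × 2 × 2 × 2 × 6 = 384.

384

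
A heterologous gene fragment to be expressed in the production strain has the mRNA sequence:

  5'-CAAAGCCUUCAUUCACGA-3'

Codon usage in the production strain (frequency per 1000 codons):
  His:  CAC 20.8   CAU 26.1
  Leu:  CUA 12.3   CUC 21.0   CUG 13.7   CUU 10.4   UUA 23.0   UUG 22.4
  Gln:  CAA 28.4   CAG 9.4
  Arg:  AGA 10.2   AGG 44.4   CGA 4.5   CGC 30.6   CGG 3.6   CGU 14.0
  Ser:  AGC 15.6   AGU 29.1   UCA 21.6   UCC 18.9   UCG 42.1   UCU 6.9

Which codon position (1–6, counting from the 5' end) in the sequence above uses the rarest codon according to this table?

6

Codon 1 CAA (Gln): 28.4 per 1000.
Codon 2 AGC (Ser): 15.6 per 1000.
Codon 3 CUU (Leu): 10.4 per 1000.
Codon 4 CAU (His): 26.1 per 1000.
Codon 5 UCA (Ser): 21.6 per 1000.
Codon 6 CGA (Arg): 4.5 per 1000.
Lowest frequency is 4.5 at codon 6.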